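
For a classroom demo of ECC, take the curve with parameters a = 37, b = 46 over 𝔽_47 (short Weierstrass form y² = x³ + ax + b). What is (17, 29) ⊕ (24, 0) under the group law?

(17, 29) + (24, 0). λ = (0 - 29)/(24 - 17) ≡ 18/7 mod 47. 7⁻¹ ≡ 27 (mod 47), so λ ≡ 16.
  x = λ² - 17 - 24 = 256 - 41 ≡ 27; y = λ·(17 - 27) - 29 ≡ 46. → (27, 46)

(27, 46)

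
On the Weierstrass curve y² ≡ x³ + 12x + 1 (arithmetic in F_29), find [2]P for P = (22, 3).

(13, 18)

tangent at (22, 3): λ = (3·22² + 12)/(2·3) ≡ 14/6. 6⁻¹ ≡ 5 (mod 29), so λ ≡ 14·5 ≡ 12.
  x = λ² - 22 - 22 = 144 - 44 ≡ 13; y = λ·(22 - 13) - 3 ≡ 18. → (13, 18)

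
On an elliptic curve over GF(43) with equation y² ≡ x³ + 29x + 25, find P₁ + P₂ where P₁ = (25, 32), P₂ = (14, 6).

(25, 32) + (14, 6). λ = (6 - 32)/(14 - 25) ≡ 17/32 mod 43. 32⁻¹ ≡ 39 (mod 43), so λ ≡ 18.
  x = λ² - 25 - 14 = 324 - 39 ≡ 27; y = λ·(25 - 27) - 32 ≡ 18. → (27, 18)

(27, 18)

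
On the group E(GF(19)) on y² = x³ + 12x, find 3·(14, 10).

Write P = (14, 10).
Repeated addition: build up to 3P.
2P: tangent at (14, 10): λ = (3·14² + 12)/(2·10) ≡ 11/1. 1⁻¹ ≡ 1 (mod 19) since 1·1 = 1 ≡ 1, so λ ≡ 11·1 ≡ 11.
  x = λ² - 14 - 14 = 121 - 28 ≡ 17; y = λ·(14 - 17) - 10 ≡ 14. → (17, 14)
3P: (17, 14) + (14, 10). λ = (10 - 14)/(14 - 17) ≡ 15/16 mod 19. 16⁻¹ ≡ 6 (mod 19), so λ ≡ 14.
  x = λ² - 17 - 14 = 196 - 31 ≡ 13; y = λ·(17 - 13) - 14 ≡ 4. → (13, 4)

(13, 4)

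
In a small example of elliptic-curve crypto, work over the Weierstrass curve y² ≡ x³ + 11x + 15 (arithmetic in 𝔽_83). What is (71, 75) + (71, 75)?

(53, 18)

tangent at (71, 75): λ = (3·71² + 11)/(2·75) ≡ 28/67. 67⁻¹ ≡ 57 (mod 83), so λ ≡ 28·57 ≡ 19.
  x = λ² - 71 - 71 = 361 - 142 ≡ 53; y = λ·(71 - 53) - 75 ≡ 18. → (53, 18)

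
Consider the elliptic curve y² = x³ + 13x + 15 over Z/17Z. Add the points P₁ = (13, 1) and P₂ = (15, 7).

(13, 1) + (15, 7). λ = (7 - 1)/(15 - 13) ≡ 6/2 mod 17. 2⁻¹ ≡ 9 (mod 17) since 2·9 = 18 ≡ 1, so λ ≡ 3.
  x = λ² - 13 - 15 = 9 - 28 ≡ 15; y = λ·(13 - 15) - 1 ≡ 10. → (15, 10)

(15, 10)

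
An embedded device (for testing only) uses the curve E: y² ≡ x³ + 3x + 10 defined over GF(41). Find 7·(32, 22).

Write Q = (32, 22).
Double-and-add on 7 = (111)₂. Start with Q = (32, 22) for the leading 1-bit.
double: tangent at (32, 22): λ = (3·32² + 3)/(2·22) ≡ 0/3. 3⁻¹ ≡ 14 (mod 41), so λ ≡ 0·14 ≡ 0.
  x = λ² - 32 - 32 = 0 - 64 ≡ 18; y = λ·(32 - 18) - 22 ≡ 19. → (18, 19)
add Q: (18, 19) + (32, 22). λ = (22 - 19)/(32 - 18) ≡ 3/14 mod 41. 14⁻¹ ≡ 3 (mod 41), so λ ≡ 9.
  x = λ² - 18 - 32 = 81 - 50 ≡ 31; y = λ·(18 - 31) - 19 ≡ 28. → (31, 28)
double: tangent at (31, 28): λ = (3·31² + 3)/(2·28) ≡ 16/15. 15⁻¹ ≡ 11 (mod 41) since 15·11 = 165 ≡ 1, so λ ≡ 16·11 ≡ 12.
  x = λ² - 31 - 31 = 144 - 62 ≡ 0; y = λ·(31 - 0) - 28 ≡ 16. → (0, 16)
add Q: (0, 16) + (32, 22). λ = (22 - 16)/(32 - 0) ≡ 6/32 mod 41. 32⁻¹ ≡ 9 (mod 41) since 32·9 = 288 ≡ 1, so λ ≡ 13.
  x = λ² - 0 - 32 = 169 - 32 ≡ 14; y = λ·(0 - 14) - 16 ≡ 7. → (14, 7)

(14, 7)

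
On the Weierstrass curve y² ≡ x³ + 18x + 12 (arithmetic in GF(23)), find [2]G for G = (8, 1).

tangent at (8, 1): λ = (3·8² + 18)/(2·1) ≡ 3/2. 2⁻¹ ≡ 12 (mod 23), so λ ≡ 3·12 ≡ 13.
  x = λ² - 8 - 8 = 169 - 16 ≡ 15; y = λ·(8 - 15) - 1 ≡ 0. → (15, 0)

(15, 0)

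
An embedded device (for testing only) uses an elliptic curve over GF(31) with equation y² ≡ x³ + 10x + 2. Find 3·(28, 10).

(3, 20)

Write P = (28, 10).
Repeated addition: build up to 3P.
2P: tangent at (28, 10): λ = (3·28² + 10)/(2·10) ≡ 6/20. 20⁻¹ ≡ 14 (mod 31) since 20·14 = 280 ≡ 1, so λ ≡ 6·14 ≡ 22.
  x = λ² - 28 - 28 = 484 - 56 ≡ 25; y = λ·(28 - 25) - 10 ≡ 25. → (25, 25)
3P: (25, 25) + (28, 10). λ = (10 - 25)/(28 - 25) ≡ 16/3 mod 31. 3⁻¹ ≡ 21 (mod 31), so λ ≡ 26.
  x = λ² - 25 - 28 = 676 - 53 ≡ 3; y = λ·(25 - 3) - 25 ≡ 20. → (3, 20)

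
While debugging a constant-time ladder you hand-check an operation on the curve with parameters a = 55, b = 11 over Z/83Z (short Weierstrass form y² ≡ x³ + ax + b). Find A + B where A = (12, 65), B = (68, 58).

(51, 54)

(12, 65) + (68, 58). λ = (58 - 65)/(68 - 12) ≡ 76/56 mod 83. 56⁻¹ ≡ 43 (mod 83), so λ ≡ 31.
  x = λ² - 12 - 68 = 961 - 80 ≡ 51; y = λ·(12 - 51) - 65 ≡ 54. → (51, 54)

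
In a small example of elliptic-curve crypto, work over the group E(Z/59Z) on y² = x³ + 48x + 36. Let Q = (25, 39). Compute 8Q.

Repeated addition: build up to 8Q.
2Q: tangent at (25, 39): λ = (3·25² + 48)/(2·39) ≡ 35/19. 19⁻¹ ≡ 28 (mod 59), so λ ≡ 35·28 ≡ 36.
  x = λ² - 25 - 25 = 1296 - 50 ≡ 7; y = λ·(25 - 7) - 39 ≡ 19. → (7, 19)
3Q: (7, 19) + (25, 39). λ = (39 - 19)/(25 - 7) ≡ 20/18 mod 59. 18⁻¹ ≡ 23 (mod 59), so λ ≡ 47.
  x = λ² - 7 - 25 = 2209 - 32 ≡ 53; y = λ·(7 - 53) - 19 ≡ 2. → (53, 2)
4Q: (53, 2) + (25, 39). λ = (39 - 2)/(25 - 53) ≡ 37/31 mod 59. 31⁻¹ ≡ 40 (mod 59), so λ ≡ 5.
  x = λ² - 53 - 25 = 25 - 78 ≡ 6; y = λ·(53 - 6) - 2 ≡ 56. → (6, 56)
5Q: (6, 56) + (25, 39). λ = (39 - 56)/(25 - 6) ≡ 42/19 mod 59. 19⁻¹ ≡ 28 (mod 59) since 19·28 = 532 ≡ 1, so λ ≡ 55.
  x = λ² - 6 - 25 = 3025 - 31 ≡ 44; y = λ·(6 - 44) - 56 ≡ 37. → (44, 37)
6Q: (44, 37) + (25, 39). λ = (39 - 37)/(25 - 44) ≡ 2/40 mod 59. 40⁻¹ ≡ 31 (mod 59) since 40·31 = 1240 ≡ 1, so λ ≡ 3.
  x = λ² - 44 - 25 = 9 - 69 ≡ 58; y = λ·(44 - 58) - 37 ≡ 39. → (58, 39)
7Q: (58, 39) + (25, 39). λ = (39 - 39)/(25 - 58) ≡ 0/26 mod 59. 26⁻¹ ≡ 25 (mod 59) since 26·25 = 650 ≡ 1, so λ ≡ 0.
  x = λ² - 58 - 25 = 0 - 83 ≡ 35; y = λ·(58 - 35) - 39 ≡ 20. → (35, 20)
8Q: (35, 20) + (25, 39). λ = (39 - 20)/(25 - 35) ≡ 19/49 mod 59. 49⁻¹ ≡ 53 (mod 59), so λ ≡ 4.
  x = λ² - 35 - 25 = 16 - 60 ≡ 15; y = λ·(35 - 15) - 20 ≡ 1. → (15, 1)

(15, 1)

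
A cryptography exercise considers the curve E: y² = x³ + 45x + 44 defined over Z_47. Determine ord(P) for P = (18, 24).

3

2P: tangent at (18, 24): λ = (3·18² + 45)/(2·24) ≡ 30/1. 1⁻¹ ≡ 1 (mod 47) since 1·1 = 1 ≡ 1, so λ ≡ 30·1 ≡ 30.
  x = λ² - 18 - 18 = 900 - 36 ≡ 18; y = λ·(18 - 18) - 24 ≡ 23. → (18, 23)
3P: (18, 23) + (18, 24): same x and y₁ ≡ -y₂, so the sum is the point at infinity.
3P = the point at infinity, so the order is 3.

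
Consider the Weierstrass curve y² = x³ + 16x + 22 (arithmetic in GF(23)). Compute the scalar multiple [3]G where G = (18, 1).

Repeated addition: build up to 3G.
2G: tangent at (18, 1): λ = (3·18² + 16)/(2·1) ≡ 22/2. 2⁻¹ ≡ 12 (mod 23), so λ ≡ 22·12 ≡ 11.
  x = λ² - 18 - 18 = 121 - 36 ≡ 16; y = λ·(18 - 16) - 1 ≡ 21. → (16, 21)
3G: (16, 21) + (18, 1). λ = (1 - 21)/(18 - 16) ≡ 3/2 mod 23. 2⁻¹ ≡ 12 (mod 23), so λ ≡ 13.
  x = λ² - 16 - 18 = 169 - 34 ≡ 20; y = λ·(16 - 20) - 21 ≡ 19. → (20, 19)

(20, 19)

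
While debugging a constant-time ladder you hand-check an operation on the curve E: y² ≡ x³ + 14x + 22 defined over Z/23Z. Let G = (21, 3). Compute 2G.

tangent at (21, 3): λ = (3·21² + 14)/(2·3) ≡ 3/6. 6⁻¹ ≡ 4 (mod 23), so λ ≡ 3·4 ≡ 12.
  x = λ² - 21 - 21 = 144 - 42 ≡ 10; y = λ·(21 - 10) - 3 ≡ 14. → (10, 14)

(10, 14)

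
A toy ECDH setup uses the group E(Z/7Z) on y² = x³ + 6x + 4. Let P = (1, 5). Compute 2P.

(0, 5)

tangent at (1, 5): λ = (3·1² + 6)/(2·5) ≡ 2/3. 3⁻¹ ≡ 5 (mod 7) since 3·5 = 15 ≡ 1, so λ ≡ 2·5 ≡ 3.
  x = λ² - 1 - 1 = 9 - 2 ≡ 0; y = λ·(1 - 0) - 5 ≡ 5. → (0, 5)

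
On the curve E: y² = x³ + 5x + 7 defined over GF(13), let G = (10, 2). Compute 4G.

Repeated addition: build up to 4G.
2G: tangent at (10, 2): λ = (3·10² + 5)/(2·2) ≡ 6/4. 4⁻¹ ≡ 10 (mod 13) since 4·10 = 40 ≡ 1, so λ ≡ 6·10 ≡ 8.
  x = λ² - 10 - 10 = 64 - 20 ≡ 5; y = λ·(10 - 5) - 2 ≡ 12. → (5, 12)
3G: (5, 12) + (10, 2). λ = (2 - 12)/(10 - 5) ≡ 3/5 mod 13. 5⁻¹ ≡ 8 (mod 13), so λ ≡ 11.
  x = λ² - 5 - 10 = 121 - 15 ≡ 2; y = λ·(5 - 2) - 12 ≡ 8. → (2, 8)
4G: (2, 8) + (10, 2). λ = (2 - 8)/(10 - 2) ≡ 7/8 mod 13. 8⁻¹ ≡ 5 (mod 13) since 8·5 = 40 ≡ 1, so λ ≡ 9.
  x = λ² - 2 - 10 = 81 - 12 ≡ 4; y = λ·(2 - 4) - 8 ≡ 0. → (4, 0)

(4, 0)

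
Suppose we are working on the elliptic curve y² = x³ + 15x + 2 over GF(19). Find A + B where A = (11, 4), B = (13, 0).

(18, 10)

(11, 4) + (13, 0). λ = (0 - 4)/(13 - 11) ≡ 15/2 mod 19. 2⁻¹ ≡ 10 (mod 19), so λ ≡ 17.
  x = λ² - 11 - 13 = 289 - 24 ≡ 18; y = λ·(11 - 18) - 4 ≡ 10. → (18, 10)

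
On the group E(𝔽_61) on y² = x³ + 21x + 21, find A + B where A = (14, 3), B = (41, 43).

(14, 3) + (41, 43). λ = (43 - 3)/(41 - 14) ≡ 40/27 mod 61. 27⁻¹ ≡ 52 (mod 61), so λ ≡ 6.
  x = λ² - 14 - 41 = 36 - 55 ≡ 42; y = λ·(14 - 42) - 3 ≡ 12. → (42, 12)

(42, 12)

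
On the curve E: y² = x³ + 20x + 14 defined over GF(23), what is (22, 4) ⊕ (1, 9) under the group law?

(12, 21)

(22, 4) + (1, 9). λ = (9 - 4)/(1 - 22) ≡ 5/2 mod 23. 2⁻¹ ≡ 12 (mod 23), so λ ≡ 14.
  x = λ² - 22 - 1 = 196 - 23 ≡ 12; y = λ·(22 - 12) - 4 ≡ 21. → (12, 21)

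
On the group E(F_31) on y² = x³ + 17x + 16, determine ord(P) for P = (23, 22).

2P: tangent at (23, 22): λ = (3·23² + 17)/(2·22) ≡ 23/13. 13⁻¹ ≡ 12 (mod 31), so λ ≡ 23·12 ≡ 28.
  x = λ² - 23 - 23 = 784 - 46 ≡ 25; y = λ·(23 - 25) - 22 ≡ 15. → (25, 15)
3P: (25, 15) + (23, 22). λ = (22 - 15)/(23 - 25) ≡ 7/29 mod 31. 29⁻¹ ≡ 15 (mod 31), so λ ≡ 12.
  x = λ² - 25 - 23 = 144 - 48 ≡ 3; y = λ·(25 - 3) - 15 ≡ 1. → (3, 1)
4P: (3, 1) + (23, 22). λ = (22 - 1)/(23 - 3) ≡ 21/20 mod 31. 20⁻¹ ≡ 14 (mod 31), so λ ≡ 15.
  x = λ² - 3 - 23 = 225 - 26 ≡ 13; y = λ·(3 - 13) - 1 ≡ 4. → (13, 4)
5P: (13, 4) + (23, 22). λ = (22 - 4)/(23 - 13) ≡ 18/10 mod 31. 10⁻¹ ≡ 28 (mod 31) since 10·28 = 280 ≡ 1, so λ ≡ 8.
  x = λ² - 13 - 23 = 64 - 36 ≡ 28; y = λ·(13 - 28) - 4 ≡ 0. → (28, 0)
6P: (28, 0) + (23, 22). λ = (22 - 0)/(23 - 28) ≡ 22/26 mod 31. 26⁻¹ ≡ 6 (mod 31), so λ ≡ 8.
  x = λ² - 28 - 23 = 64 - 51 ≡ 13; y = λ·(28 - 13) - 0 ≡ 27. → (13, 27)
7P: (13, 27) + (23, 22). λ = (22 - 27)/(23 - 13) ≡ 26/10 mod 31. 10⁻¹ ≡ 28 (mod 31) since 10·28 = 280 ≡ 1, so λ ≡ 15.
  x = λ² - 13 - 23 = 225 - 36 ≡ 3; y = λ·(13 - 3) - 27 ≡ 30. → (3, 30)
8P: (3, 30) + (23, 22). λ = (22 - 30)/(23 - 3) ≡ 23/20 mod 31. 20⁻¹ ≡ 14 (mod 31), so λ ≡ 12.
  x = λ² - 3 - 23 = 144 - 26 ≡ 25; y = λ·(3 - 25) - 30 ≡ 16. → (25, 16)
9P: (25, 16) + (23, 22). λ = (22 - 16)/(23 - 25) ≡ 6/29 mod 31. 29⁻¹ ≡ 15 (mod 31), so λ ≡ 28.
  x = λ² - 25 - 23 = 784 - 48 ≡ 23; y = λ·(25 - 23) - 16 ≡ 9. → (23, 9)
10P: (23, 9) + (23, 22): same x and y₁ ≡ -y₂, so the sum is O.
10P = O, so the order is 10.

10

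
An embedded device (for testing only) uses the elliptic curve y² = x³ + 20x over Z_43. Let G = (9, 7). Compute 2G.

(35, 39)

tangent at (9, 7): λ = (3·9² + 20)/(2·7) ≡ 5/14. 14⁻¹ ≡ 40 (mod 43) since 14·40 = 560 ≡ 1, so λ ≡ 5·40 ≡ 28.
  x = λ² - 9 - 9 = 784 - 18 ≡ 35; y = λ·(9 - 35) - 7 ≡ 39. → (35, 39)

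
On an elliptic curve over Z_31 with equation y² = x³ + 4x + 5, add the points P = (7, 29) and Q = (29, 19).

(28, 20)

(7, 29) + (29, 19). λ = (19 - 29)/(29 - 7) ≡ 21/22 mod 31. 22⁻¹ ≡ 24 (mod 31) since 22·24 = 528 ≡ 1, so λ ≡ 8.
  x = λ² - 7 - 29 = 64 - 36 ≡ 28; y = λ·(7 - 28) - 29 ≡ 20. → (28, 20)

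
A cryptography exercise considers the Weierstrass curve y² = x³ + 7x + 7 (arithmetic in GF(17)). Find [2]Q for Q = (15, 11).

tangent at (15, 11): λ = (3·15² + 7)/(2·11) ≡ 2/5. 5⁻¹ ≡ 7 (mod 17) since 5·7 = 35 ≡ 1, so λ ≡ 2·7 ≡ 14.
  x = λ² - 15 - 15 = 196 - 30 ≡ 13; y = λ·(15 - 13) - 11 ≡ 0. → (13, 0)

(13, 0)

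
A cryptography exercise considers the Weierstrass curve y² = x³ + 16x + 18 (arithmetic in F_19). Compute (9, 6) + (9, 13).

O

The two points share x = 9 and their y-coordinates satisfy 6 + 13 ≡ 0 (mod 19), so they are inverses. Their sum is O.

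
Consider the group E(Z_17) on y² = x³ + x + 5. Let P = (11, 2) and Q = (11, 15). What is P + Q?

O

The two points share x = 11 and their y-coordinates satisfy 2 + 15 ≡ 0 (mod 17), so they are inverses. Their sum is O.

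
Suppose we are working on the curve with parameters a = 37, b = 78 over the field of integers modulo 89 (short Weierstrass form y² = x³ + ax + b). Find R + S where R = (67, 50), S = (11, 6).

(67, 50) + (11, 6). λ = (6 - 50)/(11 - 67) ≡ 45/33 mod 89. 33⁻¹ ≡ 27 (mod 89) since 33·27 = 891 ≡ 1, so λ ≡ 58.
  x = λ² - 67 - 11 = 3364 - 78 ≡ 82; y = λ·(67 - 82) - 50 ≡ 59. → (82, 59)

(82, 59)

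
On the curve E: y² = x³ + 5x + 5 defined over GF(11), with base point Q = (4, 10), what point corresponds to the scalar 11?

(4, 1)

Repeated addition: build up to 11Q.
2Q: tangent at (4, 10): λ = (3·4² + 5)/(2·10) ≡ 9/9. 9⁻¹ ≡ 5 (mod 11), so λ ≡ 9·5 ≡ 1.
  x = λ² - 4 - 4 = 1 - 8 ≡ 4; y = λ·(4 - 4) - 10 ≡ 1. → (4, 1)
3Q: (4, 1) + (4, 10): same x and y₁ ≡ -y₂, so the sum is O.
4Q: O + (4, 10) = (4, 10) (identity).
5Q: tangent at (4, 10): λ = (3·4² + 5)/(2·10) ≡ 9/9. 9⁻¹ ≡ 5 (mod 11) since 9·5 = 45 ≡ 1, so λ ≡ 9·5 ≡ 1.
  x = λ² - 4 - 4 = 1 - 8 ≡ 4; y = λ·(4 - 4) - 10 ≡ 1. → (4, 1)
6Q: (4, 1) + (4, 10): same x and y₁ ≡ -y₂, so the sum is O.
7Q: O + (4, 10) = (4, 10) (identity).
8Q: tangent at (4, 10): λ = (3·4² + 5)/(2·10) ≡ 9/9. 9⁻¹ ≡ 5 (mod 11), so λ ≡ 9·5 ≡ 1.
  x = λ² - 4 - 4 = 1 - 8 ≡ 4; y = λ·(4 - 4) - 10 ≡ 1. → (4, 1)
9Q: (4, 1) + (4, 10): same x and y₁ ≡ -y₂, so the sum is O.
10Q: O + (4, 10) = (4, 10) (identity).
11Q: tangent at (4, 10): λ = (3·4² + 5)/(2·10) ≡ 9/9. 9⁻¹ ≡ 5 (mod 11) since 9·5 = 45 ≡ 1, so λ ≡ 9·5 ≡ 1.
  x = λ² - 4 - 4 = 1 - 8 ≡ 4; y = λ·(4 - 4) - 10 ≡ 1. → (4, 1)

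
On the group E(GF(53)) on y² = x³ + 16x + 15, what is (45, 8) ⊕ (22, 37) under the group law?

(45, 8) + (22, 37). λ = (37 - 8)/(22 - 45) ≡ 29/30 mod 53. 30⁻¹ ≡ 23 (mod 53) since 30·23 = 690 ≡ 1, so λ ≡ 31.
  x = λ² - 45 - 22 = 961 - 67 ≡ 46; y = λ·(45 - 46) - 8 ≡ 14. → (46, 14)

(46, 14)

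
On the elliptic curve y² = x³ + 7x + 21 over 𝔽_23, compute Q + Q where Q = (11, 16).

(9, 10)

tangent at (11, 16): λ = (3·11² + 7)/(2·16) ≡ 2/9. 9⁻¹ ≡ 18 (mod 23), so λ ≡ 2·18 ≡ 13.
  x = λ² - 11 - 11 = 169 - 22 ≡ 9; y = λ·(11 - 9) - 16 ≡ 10. → (9, 10)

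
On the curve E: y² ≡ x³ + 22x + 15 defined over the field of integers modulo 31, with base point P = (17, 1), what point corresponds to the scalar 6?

Double-and-add on 6 = (110)₂. Start with P = (17, 1) for the leading 1-bit.
double: tangent at (17, 1): λ = (3·17² + 22)/(2·1) ≡ 21/2. 2⁻¹ ≡ 16 (mod 31), so λ ≡ 21·16 ≡ 26.
  x = λ² - 17 - 17 = 676 - 34 ≡ 22; y = λ·(17 - 22) - 1 ≡ 24. → (22, 24)
add P: (22, 24) + (17, 1). λ = (1 - 24)/(17 - 22) ≡ 8/26 mod 31. 26⁻¹ ≡ 6 (mod 31), so λ ≡ 17.
  x = λ² - 22 - 17 = 289 - 39 ≡ 2; y = λ·(22 - 2) - 24 ≡ 6. → (2, 6)
double: tangent at (2, 6): λ = (3·2² + 22)/(2·6) ≡ 3/12. 12⁻¹ ≡ 13 (mod 31) since 12·13 = 156 ≡ 1, so λ ≡ 3·13 ≡ 8.
  x = λ² - 2 - 2 = 64 - 4 ≡ 29; y = λ·(2 - 29) - 6 ≡ 26. → (29, 26)

(29, 26)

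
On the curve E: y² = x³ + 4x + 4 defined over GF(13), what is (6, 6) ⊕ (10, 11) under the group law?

(1, 10)

(6, 6) + (10, 11). λ = (11 - 6)/(10 - 6) ≡ 5/4 mod 13. 4⁻¹ ≡ 10 (mod 13) since 4·10 = 40 ≡ 1, so λ ≡ 11.
  x = λ² - 6 - 10 = 121 - 16 ≡ 1; y = λ·(6 - 1) - 6 ≡ 10. → (1, 10)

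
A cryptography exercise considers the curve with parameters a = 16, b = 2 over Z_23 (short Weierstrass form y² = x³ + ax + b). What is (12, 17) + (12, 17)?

(0, 18)

tangent at (12, 17): λ = (3·12² + 16)/(2·17) ≡ 11/11. 11⁻¹ ≡ 21 (mod 23), so λ ≡ 11·21 ≡ 1.
  x = λ² - 12 - 12 = 1 - 24 ≡ 0; y = λ·(12 - 0) - 17 ≡ 18. → (0, 18)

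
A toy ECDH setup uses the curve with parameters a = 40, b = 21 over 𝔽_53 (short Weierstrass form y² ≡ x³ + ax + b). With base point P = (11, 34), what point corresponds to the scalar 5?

Double-and-add on 5 = (101)₂. Start with P = (11, 34) for the leading 1-bit.
double: tangent at (11, 34): λ = (3·11² + 40)/(2·34) ≡ 32/15. 15⁻¹ ≡ 46 (mod 53) since 15·46 = 690 ≡ 1, so λ ≡ 32·46 ≡ 41.
  x = λ² - 11 - 11 = 1681 - 22 ≡ 16; y = λ·(11 - 16) - 34 ≡ 26. → (16, 26)
double: tangent at (16, 26): λ = (3·16² + 40)/(2·26) ≡ 13/52. 52⁻¹ ≡ 52 (mod 53) since 52·52 = 2704 ≡ 1, so λ ≡ 13·52 ≡ 40.
  x = λ² - 16 - 16 = 1600 - 32 ≡ 31; y = λ·(16 - 31) - 26 ≡ 10. → (31, 10)
add P: (31, 10) + (11, 34). λ = (34 - 10)/(11 - 31) ≡ 24/33 mod 53. 33⁻¹ ≡ 45 (mod 53), so λ ≡ 20.
  x = λ² - 31 - 11 = 400 - 42 ≡ 40; y = λ·(31 - 40) - 10 ≡ 22. → (40, 22)

(40, 22)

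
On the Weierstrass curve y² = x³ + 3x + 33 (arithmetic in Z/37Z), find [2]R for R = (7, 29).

tangent at (7, 29): λ = (3·7² + 3)/(2·29) ≡ 2/21. 21⁻¹ ≡ 30 (mod 37), so λ ≡ 2·30 ≡ 23.
  x = λ² - 7 - 7 = 529 - 14 ≡ 34; y = λ·(7 - 34) - 29 ≡ 16. → (34, 16)

(34, 16)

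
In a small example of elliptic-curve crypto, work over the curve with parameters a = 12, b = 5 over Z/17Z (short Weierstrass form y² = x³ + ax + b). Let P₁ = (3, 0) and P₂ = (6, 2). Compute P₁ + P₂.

(16, 14)

(3, 0) + (6, 2). λ = (2 - 0)/(6 - 3) ≡ 2/3 mod 17. 3⁻¹ ≡ 6 (mod 17), so λ ≡ 12.
  x = λ² - 3 - 6 = 144 - 9 ≡ 16; y = λ·(3 - 16) - 0 ≡ 14. → (16, 14)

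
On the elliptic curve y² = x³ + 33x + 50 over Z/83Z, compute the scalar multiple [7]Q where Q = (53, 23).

Repeated addition: build up to 7Q.
2Q: tangent at (53, 23): λ = (3·53² + 33)/(2·23) ≡ 77/46. 46⁻¹ ≡ 74 (mod 83) since 46·74 = 3404 ≡ 1, so λ ≡ 77·74 ≡ 54.
  x = λ² - 53 - 53 = 2916 - 106 ≡ 71; y = λ·(53 - 71) - 23 ≡ 1. → (71, 1)
3Q: (71, 1) + (53, 23). λ = (23 - 1)/(53 - 71) ≡ 22/65 mod 83. 65⁻¹ ≡ 23 (mod 83) since 65·23 = 1495 ≡ 1, so λ ≡ 8.
  x = λ² - 71 - 53 = 64 - 124 ≡ 23; y = λ·(71 - 23) - 1 ≡ 51. → (23, 51)
4Q: (23, 51) + (53, 23). λ = (23 - 51)/(53 - 23) ≡ 55/30 mod 83. 30⁻¹ ≡ 36 (mod 83) since 30·36 = 1080 ≡ 1, so λ ≡ 71.
  x = λ² - 23 - 53 = 5041 - 76 ≡ 68; y = λ·(23 - 68) - 51 ≡ 74. → (68, 74)
5Q: (68, 74) + (53, 23). λ = (23 - 74)/(53 - 68) ≡ 32/68 mod 83. 68⁻¹ ≡ 11 (mod 83) since 68·11 = 748 ≡ 1, so λ ≡ 20.
  x = λ² - 68 - 53 = 400 - 121 ≡ 30; y = λ·(68 - 30) - 74 ≡ 22. → (30, 22)
6Q: (30, 22) + (53, 23). λ = (23 - 22)/(53 - 30) ≡ 1/23 mod 83. 23⁻¹ ≡ 65 (mod 83) since 23·65 = 1495 ≡ 1, so λ ≡ 65.
  x = λ² - 30 - 53 = 4225 - 83 ≡ 75; y = λ·(30 - 75) - 22 ≡ 41. → (75, 41)
7Q: (75, 41) + (53, 23). λ = (23 - 41)/(53 - 75) ≡ 65/61 mod 83. 61⁻¹ ≡ 49 (mod 83), so λ ≡ 31.
  x = λ² - 75 - 53 = 961 - 128 ≡ 3; y = λ·(75 - 3) - 41 ≡ 33. → (3, 33)

(3, 33)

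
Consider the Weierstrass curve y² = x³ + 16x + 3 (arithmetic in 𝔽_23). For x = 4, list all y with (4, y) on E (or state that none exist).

4, 19

x³ + 16x + 3 = 131 ≡ 16 (mod 23).
Square roots of 16 mod 23: 4 and 19 (since 4² = 16 ≡ 16).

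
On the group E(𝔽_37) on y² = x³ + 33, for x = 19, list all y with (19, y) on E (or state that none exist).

11, 26

x³ + 0x + 33 = 6892 ≡ 10 (mod 37).
Square roots of 10 mod 37: 11 and 26 (since 11² = 121 ≡ 10).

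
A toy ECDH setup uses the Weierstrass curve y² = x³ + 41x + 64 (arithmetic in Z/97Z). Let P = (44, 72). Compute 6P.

(24, 15)

Double-and-add on 6 = (110)₂. Start with P = (44, 72) for the leading 1-bit.
double: tangent at (44, 72): λ = (3·44² + 41)/(2·72) ≡ 29/47. 47⁻¹ ≡ 64 (mod 97), so λ ≡ 29·64 ≡ 13.
  x = λ² - 44 - 44 = 169 - 88 ≡ 81; y = λ·(44 - 81) - 72 ≡ 29. → (81, 29)
add P: (81, 29) + (44, 72). λ = (72 - 29)/(44 - 81) ≡ 43/60 mod 97. 60⁻¹ ≡ 76 (mod 97) since 60·76 = 4560 ≡ 1, so λ ≡ 67.
  x = λ² - 81 - 44 = 4489 - 125 ≡ 96; y = λ·(81 - 96) - 29 ≡ 33. → (96, 33)
double: tangent at (96, 33): λ = (3·96² + 41)/(2·33) ≡ 44/66. 66⁻¹ ≡ 25 (mod 97) since 66·25 = 1650 ≡ 1, so λ ≡ 44·25 ≡ 33.
  x = λ² - 96 - 96 = 1089 - 192 ≡ 24; y = λ·(96 - 24) - 33 ≡ 15. → (24, 15)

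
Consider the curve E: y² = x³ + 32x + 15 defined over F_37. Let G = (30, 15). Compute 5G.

(28, 21)

Double-and-add on 5 = (101)₂. Start with G = (30, 15) for the leading 1-bit.
double: tangent at (30, 15): λ = (3·30² + 32)/(2·15) ≡ 31/30. 30⁻¹ ≡ 21 (mod 37), so λ ≡ 31·21 ≡ 22.
  x = λ² - 30 - 30 = 484 - 60 ≡ 17; y = λ·(30 - 17) - 15 ≡ 12. → (17, 12)
double: tangent at (17, 12): λ = (3·17² + 32)/(2·12) ≡ 11/24. 24⁻¹ ≡ 17 (mod 37), so λ ≡ 11·17 ≡ 2.
  x = λ² - 17 - 17 = 4 - 34 ≡ 7; y = λ·(17 - 7) - 12 ≡ 8. → (7, 8)
add G: (7, 8) + (30, 15). λ = (15 - 8)/(30 - 7) ≡ 7/23 mod 37. 23⁻¹ ≡ 29 (mod 37), so λ ≡ 18.
  x = λ² - 7 - 30 = 324 - 37 ≡ 28; y = λ·(7 - 28) - 8 ≡ 21. → (28, 21)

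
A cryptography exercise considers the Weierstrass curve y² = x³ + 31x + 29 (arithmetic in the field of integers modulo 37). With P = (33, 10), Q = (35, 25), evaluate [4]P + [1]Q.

First 4P:
Repeated addition: build up to 4P.
2P: tangent at (33, 10): λ = (3·33² + 31)/(2·10) ≡ 5/20. 20⁻¹ ≡ 13 (mod 37), so λ ≡ 5·13 ≡ 28.
  x = λ² - 33 - 33 = 784 - 66 ≡ 15; y = λ·(33 - 15) - 10 ≡ 13. → (15, 13)
3P: (15, 13) + (33, 10). λ = (10 - 13)/(33 - 15) ≡ 34/18 mod 37. 18⁻¹ ≡ 35 (mod 37) since 18·35 = 630 ≡ 1, so λ ≡ 6.
  x = λ² - 15 - 33 = 36 - 48 ≡ 25; y = λ·(15 - 25) - 13 ≡ 1. → (25, 1)
4P: (25, 1) + (33, 10). λ = (10 - 1)/(33 - 25) ≡ 9/8 mod 37. 8⁻¹ ≡ 14 (mod 37), so λ ≡ 15.
  x = λ² - 25 - 33 = 225 - 58 ≡ 19; y = λ·(25 - 19) - 1 ≡ 15. → (19, 15)
4P = (19, 15).
Finally 4P + Q:
(19, 15) + (35, 25). λ = (25 - 15)/(35 - 19) ≡ 10/16 mod 37. 16⁻¹ ≡ 7 (mod 37), so λ ≡ 33.
  x = λ² - 19 - 35 = 1089 - 54 ≡ 36; y = λ·(19 - 36) - 15 ≡ 16. → (36, 16)

(36, 16)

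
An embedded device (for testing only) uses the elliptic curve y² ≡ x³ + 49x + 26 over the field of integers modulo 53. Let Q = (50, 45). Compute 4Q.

Double-and-add on 4 = (100)₂. Start with Q = (50, 45) for the leading 1-bit.
double: tangent at (50, 45): λ = (3·50² + 49)/(2·45) ≡ 23/37. 37⁻¹ ≡ 43 (mod 53), so λ ≡ 23·43 ≡ 35.
  x = λ² - 50 - 50 = 1225 - 100 ≡ 12; y = λ·(50 - 12) - 45 ≡ 13. → (12, 13)
double: tangent at (12, 13): λ = (3·12² + 49)/(2·13) ≡ 4/26. 26⁻¹ ≡ 51 (mod 53), so λ ≡ 4·51 ≡ 45.
  x = λ² - 12 - 12 = 2025 - 24 ≡ 40; y = λ·(12 - 40) - 13 ≡ 52. → (40, 52)

(40, 52)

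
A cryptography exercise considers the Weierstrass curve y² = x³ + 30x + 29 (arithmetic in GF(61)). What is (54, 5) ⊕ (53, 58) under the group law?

(18, 39)

(54, 5) + (53, 58). λ = (58 - 5)/(53 - 54) ≡ 53/60 mod 61. 60⁻¹ ≡ 60 (mod 61), so λ ≡ 8.
  x = λ² - 54 - 53 = 64 - 107 ≡ 18; y = λ·(54 - 18) - 5 ≡ 39. → (18, 39)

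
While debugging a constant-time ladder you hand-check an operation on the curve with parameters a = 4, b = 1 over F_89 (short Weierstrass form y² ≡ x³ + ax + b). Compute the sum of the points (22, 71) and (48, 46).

(22, 71) + (48, 46). λ = (46 - 71)/(48 - 22) ≡ 64/26 mod 89. 26⁻¹ ≡ 24 (mod 89) since 26·24 = 624 ≡ 1, so λ ≡ 23.
  x = λ² - 22 - 48 = 529 - 70 ≡ 14; y = λ·(22 - 14) - 71 ≡ 24. → (14, 24)

(14, 24)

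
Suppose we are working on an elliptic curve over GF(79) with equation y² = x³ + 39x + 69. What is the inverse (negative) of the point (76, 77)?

(76, 2)

-(76, 77) = (76, -77 mod 79) = (76, 2).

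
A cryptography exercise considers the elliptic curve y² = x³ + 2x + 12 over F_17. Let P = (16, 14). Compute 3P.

Repeated addition: build up to 3P.
2P: tangent at (16, 14): λ = (3·16² + 2)/(2·14) ≡ 5/11. 11⁻¹ ≡ 14 (mod 17) since 11·14 = 154 ≡ 1, so λ ≡ 5·14 ≡ 2.
  x = λ² - 16 - 16 = 4 - 32 ≡ 6; y = λ·(16 - 6) - 14 ≡ 6. → (6, 6)
3P: (6, 6) + (16, 14). λ = (14 - 6)/(16 - 6) ≡ 8/10 mod 17. 10⁻¹ ≡ 12 (mod 17), so λ ≡ 11.
  x = λ² - 6 - 16 = 121 - 22 ≡ 14; y = λ·(6 - 14) - 6 ≡ 8. → (14, 8)

(14, 8)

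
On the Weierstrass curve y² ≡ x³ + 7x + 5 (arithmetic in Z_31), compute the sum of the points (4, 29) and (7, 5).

(22, 22)

(4, 29) + (7, 5). λ = (5 - 29)/(7 - 4) ≡ 7/3 mod 31. 3⁻¹ ≡ 21 (mod 31), so λ ≡ 23.
  x = λ² - 4 - 7 = 529 - 11 ≡ 22; y = λ·(4 - 22) - 29 ≡ 22. → (22, 22)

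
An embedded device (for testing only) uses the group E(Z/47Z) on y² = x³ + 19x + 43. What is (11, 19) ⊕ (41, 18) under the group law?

(11, 19) + (41, 18). λ = (18 - 19)/(41 - 11) ≡ 46/30 mod 47. 30⁻¹ ≡ 11 (mod 47), so λ ≡ 36.
  x = λ² - 11 - 41 = 1296 - 52 ≡ 22; y = λ·(11 - 22) - 19 ≡ 8. → (22, 8)

(22, 8)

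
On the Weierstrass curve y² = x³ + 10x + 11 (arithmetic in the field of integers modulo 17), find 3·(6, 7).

Write G = (6, 7).
Repeated addition: build up to 3G.
2G: tangent at (6, 7): λ = (3·6² + 10)/(2·7) ≡ 16/14. 14⁻¹ ≡ 11 (mod 17), so λ ≡ 16·11 ≡ 6.
  x = λ² - 6 - 6 = 36 - 12 ≡ 7; y = λ·(6 - 7) - 7 ≡ 4. → (7, 4)
3G: (7, 4) + (6, 7). λ = (7 - 4)/(6 - 7) ≡ 3/16 mod 17. 16⁻¹ ≡ 16 (mod 17) since 16·16 = 256 ≡ 1, so λ ≡ 14.
  x = λ² - 7 - 6 = 196 - 13 ≡ 13; y = λ·(7 - 13) - 4 ≡ 14. → (13, 14)

(13, 14)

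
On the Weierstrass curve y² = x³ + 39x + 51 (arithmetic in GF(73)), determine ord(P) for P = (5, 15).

9

2P: tangent at (5, 15): λ = (3·5² + 39)/(2·15) ≡ 41/30. 30⁻¹ ≡ 56 (mod 73) since 30·56 = 1680 ≡ 1, so λ ≡ 41·56 ≡ 33.
  x = λ² - 5 - 5 = 1089 - 10 ≡ 57; y = λ·(5 - 57) - 15 ≡ 21. → (57, 21)
3P: (57, 21) + (5, 15). λ = (15 - 21)/(5 - 57) ≡ 67/21 mod 73. 21⁻¹ ≡ 7 (mod 73) since 21·7 = 147 ≡ 1, so λ ≡ 31.
  x = λ² - 57 - 5 = 961 - 62 ≡ 23; y = λ·(57 - 23) - 21 ≡ 11. → (23, 11)
4P: (23, 11) + (5, 15). λ = (15 - 11)/(5 - 23) ≡ 4/55 mod 73. 55⁻¹ ≡ 4 (mod 73) since 55·4 = 220 ≡ 1, so λ ≡ 16.
  x = λ² - 23 - 5 = 256 - 28 ≡ 9; y = λ·(23 - 9) - 11 ≡ 67. → (9, 67)
5P: (9, 67) + (5, 15). λ = (15 - 67)/(5 - 9) ≡ 21/69 mod 73. 69⁻¹ ≡ 18 (mod 73), so λ ≡ 13.
  x = λ² - 9 - 5 = 169 - 14 ≡ 9; y = λ·(9 - 9) - 67 ≡ 6. → (9, 6)
6P: (9, 6) + (5, 15). λ = (15 - 6)/(5 - 9) ≡ 9/69 mod 73. 69⁻¹ ≡ 18 (mod 73), so λ ≡ 16.
  x = λ² - 9 - 5 = 256 - 14 ≡ 23; y = λ·(9 - 23) - 6 ≡ 62. → (23, 62)
7P: (23, 62) + (5, 15). λ = (15 - 62)/(5 - 23) ≡ 26/55 mod 73. 55⁻¹ ≡ 4 (mod 73) since 55·4 = 220 ≡ 1, so λ ≡ 31.
  x = λ² - 23 - 5 = 961 - 28 ≡ 57; y = λ·(23 - 57) - 62 ≡ 52. → (57, 52)
8P: (57, 52) + (5, 15). λ = (15 - 52)/(5 - 57) ≡ 36/21 mod 73. 21⁻¹ ≡ 7 (mod 73) since 21·7 = 147 ≡ 1, so λ ≡ 33.
  x = λ² - 57 - 5 = 1089 - 62 ≡ 5; y = λ·(57 - 5) - 52 ≡ 58. → (5, 58)
9P: (5, 58) + (5, 15): same x and y₁ ≡ -y₂, so the sum is O.
9P = O, so the order is 9.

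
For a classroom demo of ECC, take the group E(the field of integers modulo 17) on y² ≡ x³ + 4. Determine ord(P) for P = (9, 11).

2P: tangent at (9, 11): λ = (3·9² + 0)/(2·11) ≡ 5/5. 5⁻¹ ≡ 7 (mod 17) since 5·7 = 35 ≡ 1, so λ ≡ 5·7 ≡ 1.
  x = λ² - 9 - 9 = 1 - 18 ≡ 0; y = λ·(9 - 0) - 11 ≡ 15. → (0, 15)
3P: (0, 15) + (9, 11). λ = (11 - 15)/(9 - 0) ≡ 13/9 mod 17. 9⁻¹ ≡ 2 (mod 17) since 9·2 = 18 ≡ 1, so λ ≡ 9.
  x = λ² - 0 - 9 = 81 - 9 ≡ 4; y = λ·(0 - 4) - 15 ≡ 0. → (4, 0)
4P: (4, 0) + (9, 11). λ = (11 - 0)/(9 - 4) ≡ 11/5 mod 17. 5⁻¹ ≡ 7 (mod 17), so λ ≡ 9.
  x = λ² - 4 - 9 = 81 - 13 ≡ 0; y = λ·(4 - 0) - 0 ≡ 2. → (0, 2)
5P: (0, 2) + (9, 11). λ = (11 - 2)/(9 - 0) ≡ 9/9 mod 17. 9⁻¹ ≡ 2 (mod 17) since 9·2 = 18 ≡ 1, so λ ≡ 1.
  x = λ² - 0 - 9 = 1 - 9 ≡ 9; y = λ·(0 - 9) - 2 ≡ 6. → (9, 6)
6P: (9, 6) + (9, 11): same x and y₁ ≡ -y₂, so the sum is 𝒪.
6P = 𝒪, so the order is 6.

6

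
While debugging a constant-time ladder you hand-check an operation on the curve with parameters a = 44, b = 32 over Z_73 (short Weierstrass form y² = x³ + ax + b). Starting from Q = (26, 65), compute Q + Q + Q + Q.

Double-and-add on 4 = (100)₂. Start with Q = (26, 65) for the leading 1-bit.
double: tangent at (26, 65): λ = (3·26² + 44)/(2·65) ≡ 28/57. 57⁻¹ ≡ 41 (mod 73), so λ ≡ 28·41 ≡ 53.
  x = λ² - 26 - 26 = 2809 - 52 ≡ 56; y = λ·(26 - 56) - 65 ≡ 24. → (56, 24)
double: tangent at (56, 24): λ = (3·56² + 44)/(2·24) ≡ 35/48. 48⁻¹ ≡ 35 (mod 73) since 48·35 = 1680 ≡ 1, so λ ≡ 35·35 ≡ 57.
  x = λ² - 56 - 56 = 3249 - 112 ≡ 71; y = λ·(56 - 71) - 24 ≡ 70. → (71, 70)

(71, 70)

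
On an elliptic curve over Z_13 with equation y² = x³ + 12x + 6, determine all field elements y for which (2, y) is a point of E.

5, 8

x³ + 12x + 6 = 38 ≡ 12 (mod 13).
Square roots of 12 mod 13: 5 and 8 (since 5² = 25 ≡ 12).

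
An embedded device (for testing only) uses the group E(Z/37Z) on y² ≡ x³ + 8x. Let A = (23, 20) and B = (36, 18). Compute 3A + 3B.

(23, 17)

First 3A:
Repeated addition: build up to 3A.
2A: tangent at (23, 20): λ = (3·23² + 8)/(2·20) ≡ 4/3. 3⁻¹ ≡ 25 (mod 37) since 3·25 = 75 ≡ 1, so λ ≡ 4·25 ≡ 26.
  x = λ² - 23 - 23 = 676 - 46 ≡ 1; y = λ·(23 - 1) - 20 ≡ 34. → (1, 34)
3A: (1, 34) + (23, 20). λ = (20 - 34)/(23 - 1) ≡ 23/22 mod 37. 22⁻¹ ≡ 32 (mod 37), so λ ≡ 33.
  x = λ² - 1 - 23 = 1089 - 24 ≡ 29; y = λ·(1 - 29) - 34 ≡ 4. → (29, 4)
3A = (29, 4).
Next 3B:
Repeated addition: build up to 3B.
2B: tangent at (36, 18): λ = (3·36² + 8)/(2·18) ≡ 11/36. 36⁻¹ ≡ 36 (mod 37), so λ ≡ 11·36 ≡ 26.
  x = λ² - 36 - 36 = 676 - 72 ≡ 12; y = λ·(36 - 12) - 18 ≡ 14. → (12, 14)
3B: (12, 14) + (36, 18). λ = (18 - 14)/(36 - 12) ≡ 4/24 mod 37. 24⁻¹ ≡ 17 (mod 37), so λ ≡ 31.
  x = λ² - 12 - 36 = 961 - 48 ≡ 25; y = λ·(12 - 25) - 14 ≡ 27. → (25, 27)
3B = (25, 27).
Finally 3A + 3B:
(29, 4) + (25, 27). λ = (27 - 4)/(25 - 29) ≡ 23/33 mod 37. 33⁻¹ ≡ 9 (mod 37), so λ ≡ 22.
  x = λ² - 29 - 25 = 484 - 54 ≡ 23; y = λ·(29 - 23) - 4 ≡ 17. → (23, 17)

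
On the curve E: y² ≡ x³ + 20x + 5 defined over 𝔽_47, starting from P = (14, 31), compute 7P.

(45, 2)

Double-and-add on 7 = (111)₂. Start with P = (14, 31) for the leading 1-bit.
double: tangent at (14, 31): λ = (3·14² + 20)/(2·31) ≡ 44/15. 15⁻¹ ≡ 22 (mod 47), so λ ≡ 44·22 ≡ 28.
  x = λ² - 14 - 14 = 784 - 28 ≡ 4; y = λ·(14 - 4) - 31 ≡ 14. → (4, 14)
add P: (4, 14) + (14, 31). λ = (31 - 14)/(14 - 4) ≡ 17/10 mod 47. 10⁻¹ ≡ 33 (mod 47), so λ ≡ 44.
  x = λ² - 4 - 14 = 1936 - 18 ≡ 38; y = λ·(4 - 38) - 14 ≡ 41. → (38, 41)
double: tangent at (38, 41): λ = (3·38² + 20)/(2·41) ≡ 28/35. 35⁻¹ ≡ 43 (mod 47), so λ ≡ 28·43 ≡ 29.
  x = λ² - 38 - 38 = 841 - 76 ≡ 13; y = λ·(38 - 13) - 41 ≡ 26. → (13, 26)
add P: (13, 26) + (14, 31). λ = (31 - 26)/(14 - 13) ≡ 5/1 mod 47. 1⁻¹ ≡ 1 (mod 47), so λ ≡ 5.
  x = λ² - 13 - 14 = 25 - 27 ≡ 45; y = λ·(13 - 45) - 26 ≡ 2. → (45, 2)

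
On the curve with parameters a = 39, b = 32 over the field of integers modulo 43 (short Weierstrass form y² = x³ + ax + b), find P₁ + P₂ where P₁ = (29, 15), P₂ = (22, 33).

(29, 15) + (22, 33). λ = (33 - 15)/(22 - 29) ≡ 18/36 mod 43. 36⁻¹ ≡ 6 (mod 43) since 36·6 = 216 ≡ 1, so λ ≡ 22.
  x = λ² - 29 - 22 = 484 - 51 ≡ 3; y = λ·(29 - 3) - 15 ≡ 41. → (3, 41)

(3, 41)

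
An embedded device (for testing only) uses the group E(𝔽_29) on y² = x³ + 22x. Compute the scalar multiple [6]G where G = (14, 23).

(0, 0)

Double-and-add on 6 = (110)₂. Start with G = (14, 23) for the leading 1-bit.
double: tangent at (14, 23): λ = (3·14² + 22)/(2·23) ≡ 1/17. 17⁻¹ ≡ 12 (mod 29) since 17·12 = 204 ≡ 1, so λ ≡ 1·12 ≡ 12.
  x = λ² - 14 - 14 = 144 - 28 ≡ 0; y = λ·(14 - 0) - 23 ≡ 0. → (0, 0)
add G: (0, 0) + (14, 23). λ = (23 - 0)/(14 - 0) ≡ 23/14 mod 29. 14⁻¹ ≡ 27 (mod 29), so λ ≡ 12.
  x = λ² - 0 - 14 = 144 - 14 ≡ 14; y = λ·(0 - 14) - 0 ≡ 6. → (14, 6)
double: tangent at (14, 6): λ = (3·14² + 22)/(2·6) ≡ 1/12. 12⁻¹ ≡ 17 (mod 29) since 12·17 = 204 ≡ 1, so λ ≡ 1·17 ≡ 17.
  x = λ² - 14 - 14 = 289 - 28 ≡ 0; y = λ·(14 - 0) - 6 ≡ 0. → (0, 0)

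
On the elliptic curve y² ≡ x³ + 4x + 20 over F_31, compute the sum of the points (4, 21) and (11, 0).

(25, 11)

(4, 21) + (11, 0). λ = (0 - 21)/(11 - 4) ≡ 10/7 mod 31. 7⁻¹ ≡ 9 (mod 31), so λ ≡ 28.
  x = λ² - 4 - 11 = 784 - 15 ≡ 25; y = λ·(4 - 25) - 21 ≡ 11. → (25, 11)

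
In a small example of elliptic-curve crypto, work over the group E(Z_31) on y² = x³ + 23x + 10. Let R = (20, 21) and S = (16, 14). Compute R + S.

(0, 14)

(20, 21) + (16, 14). λ = (14 - 21)/(16 - 20) ≡ 24/27 mod 31. 27⁻¹ ≡ 23 (mod 31), so λ ≡ 25.
  x = λ² - 20 - 16 = 625 - 36 ≡ 0; y = λ·(20 - 0) - 21 ≡ 14. → (0, 14)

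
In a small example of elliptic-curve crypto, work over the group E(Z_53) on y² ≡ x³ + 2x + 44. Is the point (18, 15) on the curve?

y² = 15² ≡ 13; x³ + 2x + 44 = 5912 ≡ 29 (mod 53). 13 ≠ 29.

no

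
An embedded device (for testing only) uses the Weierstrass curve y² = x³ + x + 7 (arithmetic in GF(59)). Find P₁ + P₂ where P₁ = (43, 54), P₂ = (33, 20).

(4, 55)

(43, 54) + (33, 20). λ = (20 - 54)/(33 - 43) ≡ 25/49 mod 59. 49⁻¹ ≡ 53 (mod 59) since 49·53 = 2597 ≡ 1, so λ ≡ 27.
  x = λ² - 43 - 33 = 729 - 76 ≡ 4; y = λ·(43 - 4) - 54 ≡ 55. → (4, 55)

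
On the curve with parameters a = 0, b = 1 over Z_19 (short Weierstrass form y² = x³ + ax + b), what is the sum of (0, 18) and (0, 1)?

O

The two points share x = 0 and their y-coordinates satisfy 18 + 1 ≡ 0 (mod 19), so they are inverses. Their sum is ∞.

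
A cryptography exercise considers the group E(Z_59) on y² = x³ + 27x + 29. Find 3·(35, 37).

Write G = (35, 37).
Repeated addition: build up to 3G.
2G: tangent at (35, 37): λ = (3·35² + 27)/(2·37) ≡ 44/15. 15⁻¹ ≡ 4 (mod 59), so λ ≡ 44·4 ≡ 58.
  x = λ² - 35 - 35 = 3364 - 70 ≡ 49; y = λ·(35 - 49) - 37 ≡ 36. → (49, 36)
3G: (49, 36) + (35, 37). λ = (37 - 36)/(35 - 49) ≡ 1/45 mod 59. 45⁻¹ ≡ 21 (mod 59), so λ ≡ 21.
  x = λ² - 49 - 35 = 441 - 84 ≡ 3; y = λ·(49 - 3) - 36 ≡ 45. → (3, 45)

(3, 45)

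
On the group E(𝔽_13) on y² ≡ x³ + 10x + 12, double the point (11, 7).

tangent at (11, 7): λ = (3·11² + 10)/(2·7) ≡ 9/1. 1⁻¹ ≡ 1 (mod 13) since 1·1 = 1 ≡ 1, so λ ≡ 9·1 ≡ 9.
  x = λ² - 11 - 11 = 81 - 22 ≡ 7; y = λ·(11 - 7) - 7 ≡ 3. → (7, 3)

(7, 3)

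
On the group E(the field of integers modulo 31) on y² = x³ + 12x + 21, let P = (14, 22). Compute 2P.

tangent at (14, 22): λ = (3·14² + 12)/(2·22) ≡ 11/13. 13⁻¹ ≡ 12 (mod 31), so λ ≡ 11·12 ≡ 8.
  x = λ² - 14 - 14 = 64 - 28 ≡ 5; y = λ·(14 - 5) - 22 ≡ 19. → (5, 19)

(5, 19)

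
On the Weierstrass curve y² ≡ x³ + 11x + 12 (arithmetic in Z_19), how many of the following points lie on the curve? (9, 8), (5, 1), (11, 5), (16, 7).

(9, 8): 8² ≡ 7, rhs ≡ 4 → off.
(5, 1): 1² ≡ 1, rhs ≡ 2 → off.
(11, 5): 5² ≡ 6, rhs ≡ 1 → off.
(16, 7): 7² ≡ 11, rhs ≡ 9 → off.

0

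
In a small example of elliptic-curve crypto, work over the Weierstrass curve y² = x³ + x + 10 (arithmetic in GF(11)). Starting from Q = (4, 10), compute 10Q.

Repeated addition: build up to 10Q.
2Q: tangent at (4, 10): λ = (3·4² + 1)/(2·10) ≡ 5/9. 9⁻¹ ≡ 5 (mod 11), so λ ≡ 5·5 ≡ 3.
  x = λ² - 4 - 4 = 9 - 8 ≡ 1; y = λ·(4 - 1) - 10 ≡ 10. → (1, 10)
3Q: (1, 10) + (4, 10). λ = (10 - 10)/(4 - 1) ≡ 0/3 mod 11. 3⁻¹ ≡ 4 (mod 11), so λ ≡ 0.
  x = λ² - 1 - 4 = 0 - 5 ≡ 6; y = λ·(1 - 6) - 10 ≡ 1. → (6, 1)
4Q: (6, 1) + (4, 10). λ = (10 - 1)/(4 - 6) ≡ 9/9 mod 11. 9⁻¹ ≡ 5 (mod 11), so λ ≡ 1.
  x = λ² - 6 - 4 = 1 - 10 ≡ 2; y = λ·(6 - 2) - 1 ≡ 3. → (2, 3)
5Q: (2, 3) + (4, 10). λ = (10 - 3)/(4 - 2) ≡ 7/2 mod 11. 2⁻¹ ≡ 6 (mod 11) since 2·6 = 12 ≡ 1, so λ ≡ 9.
  x = λ² - 2 - 4 = 81 - 6 ≡ 9; y = λ·(2 - 9) - 3 ≡ 0. → (9, 0)
6Q: (9, 0) + (4, 10). λ = (10 - 0)/(4 - 9) ≡ 10/6 mod 11. 6⁻¹ ≡ 2 (mod 11) since 6·2 = 12 ≡ 1, so λ ≡ 9.
  x = λ² - 9 - 4 = 81 - 13 ≡ 2; y = λ·(9 - 2) - 0 ≡ 8. → (2, 8)
7Q: (2, 8) + (4, 10). λ = (10 - 8)/(4 - 2) ≡ 2/2 mod 11. 2⁻¹ ≡ 6 (mod 11), so λ ≡ 1.
  x = λ² - 2 - 4 = 1 - 6 ≡ 6; y = λ·(2 - 6) - 8 ≡ 10. → (6, 10)
8Q: (6, 10) + (4, 10). λ = (10 - 10)/(4 - 6) ≡ 0/9 mod 11. 9⁻¹ ≡ 5 (mod 11), so λ ≡ 0.
  x = λ² - 6 - 4 = 0 - 10 ≡ 1; y = λ·(6 - 1) - 10 ≡ 1. → (1, 1)
9Q: (1, 1) + (4, 10). λ = (10 - 1)/(4 - 1) ≡ 9/3 mod 11. 3⁻¹ ≡ 4 (mod 11) since 3·4 = 12 ≡ 1, so λ ≡ 3.
  x = λ² - 1 - 4 = 9 - 5 ≡ 4; y = λ·(1 - 4) - 1 ≡ 1. → (4, 1)
10Q: (4, 1) + (4, 10): same x and y₁ ≡ -y₂, so the sum is 𝒪.

O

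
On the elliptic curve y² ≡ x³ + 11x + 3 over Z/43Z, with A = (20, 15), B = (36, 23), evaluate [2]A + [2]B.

First 2A:
Repeated addition: build up to 2A.
2A: tangent at (20, 15): λ = (3·20² + 11)/(2·15) ≡ 7/30. 30⁻¹ ≡ 33 (mod 43), so λ ≡ 7·33 ≡ 16.
  x = λ² - 20 - 20 = 256 - 40 ≡ 1; y = λ·(20 - 1) - 15 ≡ 31. → (1, 31)
2A = (1, 31).
Next 2B:
Repeated addition: build up to 2B.
2B: tangent at (36, 23): λ = (3·36² + 11)/(2·23) ≡ 29/3. 3⁻¹ ≡ 29 (mod 43), so λ ≡ 29·29 ≡ 24.
  x = λ² - 36 - 36 = 576 - 72 ≡ 31; y = λ·(36 - 31) - 23 ≡ 11. → (31, 11)
2B = (31, 11).
Finally 2A + 2B:
(1, 31) + (31, 11). λ = (11 - 31)/(31 - 1) ≡ 23/30 mod 43. 30⁻¹ ≡ 33 (mod 43), so λ ≡ 28.
  x = λ² - 1 - 31 = 784 - 32 ≡ 21; y = λ·(1 - 21) - 31 ≡ 11. → (21, 11)

(21, 11)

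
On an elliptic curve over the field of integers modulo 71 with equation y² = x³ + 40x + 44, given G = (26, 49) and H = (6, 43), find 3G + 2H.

(6, 28)

First 3G:
Repeated addition: build up to 3G.
2G: tangent at (26, 49): λ = (3·26² + 40)/(2·49) ≡ 9/27. 27⁻¹ ≡ 50 (mod 71), so λ ≡ 9·50 ≡ 24.
  x = λ² - 26 - 26 = 576 - 52 ≡ 27; y = λ·(26 - 27) - 49 ≡ 69. → (27, 69)
3G: (27, 69) + (26, 49). λ = (49 - 69)/(26 - 27) ≡ 51/70 mod 71. 70⁻¹ ≡ 70 (mod 71) since 70·70 = 4900 ≡ 1, so λ ≡ 20.
  x = λ² - 27 - 26 = 400 - 53 ≡ 63; y = λ·(27 - 63) - 69 ≡ 63. → (63, 63)
3G = (63, 63).
Next 2H:
Repeated addition: build up to 2H.
2H: tangent at (6, 43): λ = (3·6² + 40)/(2·43) ≡ 6/15. 15⁻¹ ≡ 19 (mod 71), so λ ≡ 6·19 ≡ 43.
  x = λ² - 6 - 6 = 1849 - 12 ≡ 62; y = λ·(6 - 62) - 43 ≡ 34. → (62, 34)
2H = (62, 34).
Finally 3G + 2H:
(63, 63) + (62, 34). λ = (34 - 63)/(62 - 63) ≡ 42/70 mod 71. 70⁻¹ ≡ 70 (mod 71) since 70·70 = 4900 ≡ 1, so λ ≡ 29.
  x = λ² - 63 - 62 = 841 - 125 ≡ 6; y = λ·(63 - 6) - 63 ≡ 28. → (6, 28)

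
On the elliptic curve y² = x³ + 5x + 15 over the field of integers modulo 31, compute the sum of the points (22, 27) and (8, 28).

(29, 20)

(22, 27) + (8, 28). λ = (28 - 27)/(8 - 22) ≡ 1/17 mod 31. 17⁻¹ ≡ 11 (mod 31), so λ ≡ 11.
  x = λ² - 22 - 8 = 121 - 30 ≡ 29; y = λ·(22 - 29) - 27 ≡ 20. → (29, 20)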